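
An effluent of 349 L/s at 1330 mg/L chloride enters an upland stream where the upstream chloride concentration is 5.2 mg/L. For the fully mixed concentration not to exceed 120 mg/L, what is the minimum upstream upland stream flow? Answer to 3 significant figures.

3680 L/s

Set C_mix = 120: (Q·5.200 + 349.0·1330) / (Q + 349.0) = 120
→ Q = 349.0·(1330 − 120)/(120 − 5.200) = 3678 L/s.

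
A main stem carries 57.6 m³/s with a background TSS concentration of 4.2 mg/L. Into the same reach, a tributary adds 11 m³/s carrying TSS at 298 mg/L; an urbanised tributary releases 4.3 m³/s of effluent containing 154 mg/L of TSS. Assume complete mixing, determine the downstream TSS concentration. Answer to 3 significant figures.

57.4 mg/L

Conservation of mass: C = (57.60·4.200 + 11.00·298.0 + 4.300·154.0) / 72.90 = 4182/72.90 = 57.37 mg/L.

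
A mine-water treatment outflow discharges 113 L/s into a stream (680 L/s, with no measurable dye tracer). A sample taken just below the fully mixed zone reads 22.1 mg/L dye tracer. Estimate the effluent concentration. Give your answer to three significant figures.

Mass balance: 680.0·0 + 113.0·Cₑ = 793.0·22.10
→ Cₑ = (793.0·22.10 − 680.0·0) / 113.0 = 155.1 mg/L.

155 mg/L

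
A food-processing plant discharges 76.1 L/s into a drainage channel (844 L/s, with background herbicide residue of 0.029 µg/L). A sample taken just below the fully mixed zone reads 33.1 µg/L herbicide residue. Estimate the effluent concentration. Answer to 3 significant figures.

400 µg/L

Mass balance: 844.0·0.02900 + 76.10·Cₑ = 920.1·33.10
→ Cₑ = (920.1·33.10 − 844.0·0.02900) / 76.10 = 399.9 µg/L.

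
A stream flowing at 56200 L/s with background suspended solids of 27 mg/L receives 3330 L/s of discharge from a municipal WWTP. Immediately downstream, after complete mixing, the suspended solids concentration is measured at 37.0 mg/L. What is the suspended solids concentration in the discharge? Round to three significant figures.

206 mg/L

Mass balance: 56200·27.00 + 3330·Cₑ = 59530·37.00
→ Cₑ = (59530·37.00 − 56200·27.00) / 3330 = 205.8 mg/L.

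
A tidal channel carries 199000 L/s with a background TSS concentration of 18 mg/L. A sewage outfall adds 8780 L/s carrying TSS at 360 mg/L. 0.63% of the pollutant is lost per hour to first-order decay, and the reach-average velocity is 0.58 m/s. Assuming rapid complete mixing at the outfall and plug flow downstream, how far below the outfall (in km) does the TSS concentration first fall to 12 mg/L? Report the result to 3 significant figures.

329 km

After mixing, C = (199000·18.00 + 8780·360.0) / 207800 = 6743000/207800 = 32.45 mg/L.
0.63%/h lost → k = −ln(1 − 0.0063) = 0.006320 h⁻¹.
Set 32.45·exp(−k·t) = 12 → t = ln(32.45/12)/k = 566700 s = 157.4 h.
Distance = v·t = 0.58·566700 = 328700 m = 328.7 km.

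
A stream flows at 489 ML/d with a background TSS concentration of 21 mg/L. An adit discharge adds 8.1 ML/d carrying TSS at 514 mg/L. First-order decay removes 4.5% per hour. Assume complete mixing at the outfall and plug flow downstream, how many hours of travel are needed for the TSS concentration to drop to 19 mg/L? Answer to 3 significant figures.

9.21 h

Mass balance: C = (489.0·21.00 + 8.100·514.0) / 497.1 = 14430/497.1 = 29.03 mg/L.
4.5%/h lost → k = −ln(1 − 0.045) = 0.04604 h⁻¹.
29.03·exp(−k·t) = 19 → t = ln(29.03/19)/k = 33150 s = 9.209 h.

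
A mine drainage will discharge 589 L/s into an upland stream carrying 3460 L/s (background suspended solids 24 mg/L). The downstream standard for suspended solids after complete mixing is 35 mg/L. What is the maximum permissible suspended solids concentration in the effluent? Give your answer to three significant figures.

99.6 mg/L

At the limit, (Qr·Cr + Qe·Cₑ)/(Qr + Qe) = 35:
Cₑ = (4049·35 − 3460·24.00) / 589.0 = 99.62 mg/L.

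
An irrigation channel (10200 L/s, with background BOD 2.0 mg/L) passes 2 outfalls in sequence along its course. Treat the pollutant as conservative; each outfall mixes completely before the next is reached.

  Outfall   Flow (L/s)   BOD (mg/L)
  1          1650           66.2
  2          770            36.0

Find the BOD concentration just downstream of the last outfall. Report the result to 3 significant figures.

12.5 mg/L

Below outfall 1: Q → 11850 L/s, C = (10200·2.000 + 1650·66.20)/11850 = 10.94 mg/L.
Below outfall 2: Q → 12620 L/s, C = (11850·10.94 + 770.0·36.00)/12620 = 12.47 mg/L.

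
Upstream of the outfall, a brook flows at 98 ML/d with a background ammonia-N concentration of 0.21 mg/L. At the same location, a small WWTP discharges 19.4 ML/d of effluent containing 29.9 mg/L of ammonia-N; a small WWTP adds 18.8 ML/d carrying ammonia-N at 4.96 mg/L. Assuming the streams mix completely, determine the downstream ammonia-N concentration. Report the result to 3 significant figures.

5.09 mg/L

Mass balance: C = (98.00·0.2100 + 19.40·29.90 + 18.80·4.960) / 136.2 = 693.9/136.2 = 5.095 mg/L.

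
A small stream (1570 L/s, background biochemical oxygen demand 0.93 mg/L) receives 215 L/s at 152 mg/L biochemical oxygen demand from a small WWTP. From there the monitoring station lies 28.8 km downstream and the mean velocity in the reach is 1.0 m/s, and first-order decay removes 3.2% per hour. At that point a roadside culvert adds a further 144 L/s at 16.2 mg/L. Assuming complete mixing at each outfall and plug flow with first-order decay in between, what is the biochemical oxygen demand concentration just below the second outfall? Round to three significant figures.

Mass balance: C = (1570·0.9300 + 215.0·152.0) / 1785 = 34140/1785 = 19.13 mg/L; combined flow 1785 L/s.
Travel time t = 28.8·1000 / 1.0 = 28800 s = 8.000 h.
3.2%/h lost → k = −ln(1 − 0.032) = 0.03252 h⁻¹.
Decay over the reach: 19.13·exp(−kt) = 19.13·0.7709 = 14.74 mg/L.
At the second outfall, C = (1785·14.74 + 144.0·16.20) / (1785 + 144.0) = 14.85 mg/L.

14.9 mg/L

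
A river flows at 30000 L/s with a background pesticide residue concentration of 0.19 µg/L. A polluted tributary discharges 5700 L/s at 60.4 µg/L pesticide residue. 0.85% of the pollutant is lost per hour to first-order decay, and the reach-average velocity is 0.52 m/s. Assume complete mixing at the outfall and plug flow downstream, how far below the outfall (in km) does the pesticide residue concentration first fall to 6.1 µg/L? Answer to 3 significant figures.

Mixed concentration C = ΣQC/ΣQ = (30000·0.1900 + 5700·60.40) / 35700 = 350000/35700 = 9.803 µg/L.
0.85%/h lost → k = −ln(1 − 0.0085) = 0.008536 h⁻¹.
Set 9.803·exp(−k·t) = 6.1 → t = ln(9.803/6.1)/k = 200100 s = 55.58 h.
Distance = v·t = 0.52·200100 = 104000 m = 104.0 km.

104 km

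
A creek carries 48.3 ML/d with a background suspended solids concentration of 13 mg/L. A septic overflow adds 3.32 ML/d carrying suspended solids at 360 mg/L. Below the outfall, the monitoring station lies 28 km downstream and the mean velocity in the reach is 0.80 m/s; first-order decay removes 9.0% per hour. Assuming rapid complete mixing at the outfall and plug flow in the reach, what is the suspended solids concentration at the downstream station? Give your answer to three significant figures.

14.1 mg/L

Mixed concentration C = ΣQC/ΣQ = (48.30·13.00 + 3.320·360.0) / 51.62 = 1823/51.62 = 35.32 mg/L.
Travel time t = 28·1000 / 0.80 = 35000 s = 9.722 h.
9.0%/h lost → k = −ln(1 − 0.09) = 0.09431 h⁻¹.
First-order decay: C = 35.32·exp(−k·t) = 35.32·0.3998 = 14.12 mg/L.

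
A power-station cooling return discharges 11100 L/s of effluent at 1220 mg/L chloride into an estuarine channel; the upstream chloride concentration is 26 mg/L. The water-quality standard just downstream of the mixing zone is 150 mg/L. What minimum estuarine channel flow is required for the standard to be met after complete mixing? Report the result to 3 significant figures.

Set C_mix = 150: (Q·26.00 + 11100·1220) / (Q + 11100) = 150
→ Q = 11100·(1220 − 150)/(150 − 26.00) = 95780 L/s.

95800 L/s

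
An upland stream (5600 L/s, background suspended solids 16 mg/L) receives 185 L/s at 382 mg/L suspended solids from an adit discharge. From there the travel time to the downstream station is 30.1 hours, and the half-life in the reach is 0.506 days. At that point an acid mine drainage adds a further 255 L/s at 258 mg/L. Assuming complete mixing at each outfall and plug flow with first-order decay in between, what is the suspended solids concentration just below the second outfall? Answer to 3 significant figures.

15.7 mg/L

After mixing, C = (5600·16.00 + 185.0·382.0) / 5785 = 160300/5785 = 27.70 mg/L; combined flow 5785 L/s.
Half-life 0.506 d → k = ln 2 / 0.506 = 1.370 d⁻¹.
After decay, C = 27.70 × e^(−kt) = 27.70 × 0.1794 = 4.971 mg/L.
At the second outfall, C = (5785·4.971 + 255.0·258.0) / (5785 + 255.0) = 15.65 mg/L.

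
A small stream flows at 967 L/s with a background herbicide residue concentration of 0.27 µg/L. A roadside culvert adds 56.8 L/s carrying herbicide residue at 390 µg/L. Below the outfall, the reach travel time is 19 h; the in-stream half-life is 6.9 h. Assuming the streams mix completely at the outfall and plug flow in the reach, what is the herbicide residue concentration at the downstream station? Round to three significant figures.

Mixed concentration C = ΣQC/ΣQ = (967.0·0.2700 + 56.80·390.0) / 1024 = 22410/1024 = 21.89 µg/L.
Half-life 6.9 h → k = ln 2 / 6.9 = 0.1005 h⁻¹ = 2.411 d⁻¹.
After decay, C = 21.89 × e^(−kt) = 21.89 × 0.1483 = 3.246 µg/L.

3.25 µg/L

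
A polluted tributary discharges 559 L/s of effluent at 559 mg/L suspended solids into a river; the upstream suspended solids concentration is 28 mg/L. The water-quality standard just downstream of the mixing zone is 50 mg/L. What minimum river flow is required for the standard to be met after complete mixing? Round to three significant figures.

12900 L/s

Set C_mix = 50: (Q·28.00 + 559.0·559.0) / (Q + 559.0) = 50
→ Q = 559.0·(559.0 − 50)/(50 − 28.00) = 12930 L/s.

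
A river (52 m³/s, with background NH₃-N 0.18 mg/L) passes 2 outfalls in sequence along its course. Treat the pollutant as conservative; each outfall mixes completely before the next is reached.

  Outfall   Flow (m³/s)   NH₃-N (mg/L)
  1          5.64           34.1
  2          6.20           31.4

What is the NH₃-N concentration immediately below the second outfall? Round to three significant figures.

Outfall 1: combined Q = 57.64 m³/s; C = (52.00·0.1800 + 5.640·34.10)/57.64 = 3.499 mg/L.
Outfall 2: combined Q = 63.84 m³/s; C = (57.64·3.499 + 6.200·31.40)/63.84 = 6.209 mg/L.

6.21 mg/L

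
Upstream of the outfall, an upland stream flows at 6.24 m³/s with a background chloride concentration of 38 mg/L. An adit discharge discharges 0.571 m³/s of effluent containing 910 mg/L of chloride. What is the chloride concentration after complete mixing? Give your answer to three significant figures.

111 mg/L

Mass balance: C = (6.240·38.00 + 0.5710·910.0) / 6.811 = 756.7/6.811 = 111.1 mg/L.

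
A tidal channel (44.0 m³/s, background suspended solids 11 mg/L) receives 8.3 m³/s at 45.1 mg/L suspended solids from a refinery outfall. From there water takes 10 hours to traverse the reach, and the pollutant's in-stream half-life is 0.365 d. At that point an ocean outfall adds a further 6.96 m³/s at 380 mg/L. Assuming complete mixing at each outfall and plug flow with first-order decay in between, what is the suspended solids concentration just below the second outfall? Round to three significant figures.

51.2 mg/L

Flow-weighted average: C = (44.00·11.00 + 8.300·45.10) / 52.30 = 858.3/52.30 = 16.41 mg/L; combined flow 52.30 m³/s.
Half-life 0.365 d → k = ln 2 / 0.365 = 1.899 d⁻¹.
Applying C = C₀e^(−kt): 16.41 × 0.4533 = 7.439 mg/L.
At the second outfall, C = (52.30·7.439 + 6.960·380.0) / (52.30 + 6.960) = 51.20 mg/L.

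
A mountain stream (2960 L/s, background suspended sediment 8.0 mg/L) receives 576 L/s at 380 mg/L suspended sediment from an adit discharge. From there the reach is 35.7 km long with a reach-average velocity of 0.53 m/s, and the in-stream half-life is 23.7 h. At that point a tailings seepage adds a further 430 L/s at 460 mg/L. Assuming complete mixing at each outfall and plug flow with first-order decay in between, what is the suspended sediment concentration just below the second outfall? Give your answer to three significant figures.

85.3 mg/L

Flow-weighted average: C = (2960·8.000 + 576.0·380.0) / 3536 = 242600/3536 = 68.60 mg/L; combined flow 3536 L/s.
Travel time t = 35.7·1000 / 0.53 = 67360 s = 18.71 h.
Half-life 23.7 h → k = ln 2 / 23.7 = 0.02925 h⁻¹ = 0.7019 d⁻¹.
After decay, C = 68.60 × e^(−kt) = 68.60 × 0.5786 = 39.69 mg/L.
Second outfall: C = (3536·39.69 + 430.0·460.0)/3966 = 85.26 mg/L.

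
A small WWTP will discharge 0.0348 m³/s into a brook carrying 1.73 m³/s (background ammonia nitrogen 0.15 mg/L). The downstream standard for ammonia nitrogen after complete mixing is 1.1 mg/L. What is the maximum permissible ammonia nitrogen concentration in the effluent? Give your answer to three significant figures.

48.3 mg/L

At the limit, (Qr·Cr + Qe·Cₑ)/(Qr + Qe) = 1.1:
Cₑ = (1.765·1.1 − 1.730·0.1500) / 0.03480 = 48.33 mg/L.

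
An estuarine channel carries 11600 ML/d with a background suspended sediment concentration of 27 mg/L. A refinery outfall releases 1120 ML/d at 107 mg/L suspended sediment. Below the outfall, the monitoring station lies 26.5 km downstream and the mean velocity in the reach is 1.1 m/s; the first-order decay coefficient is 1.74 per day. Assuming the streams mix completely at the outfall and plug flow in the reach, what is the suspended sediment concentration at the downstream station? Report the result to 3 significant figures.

Conservation of mass: C = (11600·27.00 + 1120·107.0) / 12720 = 433000/12720 = 34.04 mg/L.
Travel time t = 26.5·1000 / 1.1 = 24090 s = 6.692 h.
Applying C = C₀e^(−kt): 34.04 × 0.6156 = 20.96 mg/L.

21.0 mg/L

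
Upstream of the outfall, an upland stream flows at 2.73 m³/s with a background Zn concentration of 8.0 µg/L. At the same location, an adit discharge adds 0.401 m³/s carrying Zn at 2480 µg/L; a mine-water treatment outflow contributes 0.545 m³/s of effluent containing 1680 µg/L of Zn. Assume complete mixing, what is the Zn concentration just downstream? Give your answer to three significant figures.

526 µg/L

Mixed concentration C = ΣQC/ΣQ = (2.730·8.000 + 0.4010·2480 + 0.5450·1680) / 3.676 = 1932/3.676 = 525.5 µg/L.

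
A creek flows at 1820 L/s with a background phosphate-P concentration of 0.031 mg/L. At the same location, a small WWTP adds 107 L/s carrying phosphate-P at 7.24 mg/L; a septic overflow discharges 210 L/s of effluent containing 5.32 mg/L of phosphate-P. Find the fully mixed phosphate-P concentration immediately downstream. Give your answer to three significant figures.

Mixed concentration C = ΣQC/ΣQ = (1820·0.03100 + 107.0·7.240 + 210.0·5.320) / 2137 = 1948/2137 = 0.9117 mg/L.

0.912 mg/L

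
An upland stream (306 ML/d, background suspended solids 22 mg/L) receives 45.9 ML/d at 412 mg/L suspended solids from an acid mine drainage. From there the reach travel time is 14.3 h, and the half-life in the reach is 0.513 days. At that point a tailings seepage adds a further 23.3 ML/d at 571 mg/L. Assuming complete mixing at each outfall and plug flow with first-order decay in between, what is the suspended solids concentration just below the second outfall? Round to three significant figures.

Conservation of mass: C = (306.0·22.00 + 45.90·412.0) / 351.9 = 25640/351.9 = 72.87 mg/L; combined flow 351.9 ML/d.
Half-life 0.513 d → k = ln 2 / 0.513 = 1.351 d⁻¹.
Decay over the reach: 72.87·exp(−kt) = 72.87·0.4471 = 32.58 mg/L.
At the second outfall, C = (351.9·32.58 + 23.30·571.0) / (351.9 + 23.30) = 66.01 mg/L.

66.0 mg/L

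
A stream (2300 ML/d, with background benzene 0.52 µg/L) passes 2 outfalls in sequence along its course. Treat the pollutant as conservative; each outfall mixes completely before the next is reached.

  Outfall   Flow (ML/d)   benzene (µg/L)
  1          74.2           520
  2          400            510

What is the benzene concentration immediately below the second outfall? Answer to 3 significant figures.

After outfall 1: Q = 2300 + 74.20 = 2374 ML/d; C = (2300·0.5200 + 74.20·520.0)/2374 = 16.76 µg/L.
After outfall 2: Q = 2374 + 400.0 = 2774 ML/d; C = (2374·16.76 + 400.0·510.0)/2774 = 87.87 µg/L.

87.9 µg/L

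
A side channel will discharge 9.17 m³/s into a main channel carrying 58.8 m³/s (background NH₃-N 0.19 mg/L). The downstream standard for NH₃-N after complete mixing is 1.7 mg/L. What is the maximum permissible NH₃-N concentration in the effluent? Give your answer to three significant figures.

11.4 mg/L

At the limit, (Qr·Cr + Qe·Cₑ)/(Qr + Qe) = 1.7:
Cₑ = (67.97·1.7 − 58.80·0.1900) / 9.170 = 11.38 mg/L.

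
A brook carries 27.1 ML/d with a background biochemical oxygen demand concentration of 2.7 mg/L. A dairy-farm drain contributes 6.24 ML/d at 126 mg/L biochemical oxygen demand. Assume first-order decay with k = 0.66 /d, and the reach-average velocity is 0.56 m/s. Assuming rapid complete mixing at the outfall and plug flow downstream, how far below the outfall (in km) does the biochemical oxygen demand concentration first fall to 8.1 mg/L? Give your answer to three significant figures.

84.9 km

After mixing, C = (27.10·2.700 + 6.240·126.0) / 33.34 = 859.4/33.34 = 25.78 mg/L.
Set 25.78·exp(−k·t) = 8.1 → t = ln(25.78/8.1)/k = 151500 s = 42.10 h.
Distance = v·t = 0.56·151500 = 84860 m = 84.86 km.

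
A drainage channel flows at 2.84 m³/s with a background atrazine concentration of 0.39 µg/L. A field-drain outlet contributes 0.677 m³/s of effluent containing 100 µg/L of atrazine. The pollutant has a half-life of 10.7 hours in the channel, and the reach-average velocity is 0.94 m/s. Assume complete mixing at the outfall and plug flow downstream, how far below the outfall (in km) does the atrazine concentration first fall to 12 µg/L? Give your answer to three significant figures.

25.5 km

Mass balance: C = (2.840·0.3900 + 0.6770·100.0) / 3.517 = 68.81/3.517 = 19.56 µg/L.
Half-life 10.7 h → k = ln 2 / 10.7 = 0.06478 h⁻¹ = 1.555 d⁻¹.
Set 19.56·exp(−k·t) = 12 → t = ln(19.56/12)/k = 27160 s = 7.546 h.
Distance = v·t = 0.94·27160 = 25530 m = 25.53 km.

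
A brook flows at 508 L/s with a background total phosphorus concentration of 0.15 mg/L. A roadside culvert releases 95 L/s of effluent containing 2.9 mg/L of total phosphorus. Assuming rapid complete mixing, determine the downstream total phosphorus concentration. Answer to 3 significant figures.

0.583 mg/L

Mass balance: C = (508.0·0.1500 + 95.00·2.900) / 603.0 = 351.7/603.0 = 0.5833 mg/L.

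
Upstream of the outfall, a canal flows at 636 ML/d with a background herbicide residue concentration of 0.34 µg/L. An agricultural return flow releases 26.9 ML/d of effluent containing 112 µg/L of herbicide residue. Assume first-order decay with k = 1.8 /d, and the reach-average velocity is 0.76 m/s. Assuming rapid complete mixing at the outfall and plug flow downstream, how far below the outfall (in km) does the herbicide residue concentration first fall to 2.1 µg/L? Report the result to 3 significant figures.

Mixed concentration C = ΣQC/ΣQ = (636.0·0.3400 + 26.90·112.0) / 662.9 = 3229/662.9 = 4.871 µg/L.
Set 4.871·exp(−k·t) = 2.1 → t = ln(4.871/2.1)/k = 40390 s = 11.22 h.
Distance = v·t = 0.76·40390 = 30690 m = 30.69 km.

30.7 km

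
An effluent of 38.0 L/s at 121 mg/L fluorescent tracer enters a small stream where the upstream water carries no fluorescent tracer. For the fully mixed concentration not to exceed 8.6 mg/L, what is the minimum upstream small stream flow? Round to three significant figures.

Set C_mix = 8.6: (Q·0 + 38.00·121.0) / (Q + 38.00) = 8.6
→ Q = 38.00·(121.0 − 8.6)/(8.6 − 0) = 496.7 L/s.

497 L/s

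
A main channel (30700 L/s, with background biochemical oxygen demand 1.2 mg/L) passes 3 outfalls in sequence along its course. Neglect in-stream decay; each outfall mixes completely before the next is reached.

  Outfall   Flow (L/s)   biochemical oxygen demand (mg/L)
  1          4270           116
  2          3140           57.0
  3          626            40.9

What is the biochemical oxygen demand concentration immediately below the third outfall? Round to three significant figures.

19.0 mg/L

After outfall 1: Q = 30700 + 4270 = 34970 L/s; C = (30700·1.200 + 4270·116.0)/34970 = 15.22 mg/L.
After outfall 2: Q = 34970 + 3140 = 38110 L/s; C = (34970·15.22 + 3140·57.00)/38110 = 18.66 mg/L.
After outfall 3: Q = 38110 + 626.0 = 38740 L/s; C = (38110·18.66 + 626.0·40.90)/38740 = 19.02 mg/L.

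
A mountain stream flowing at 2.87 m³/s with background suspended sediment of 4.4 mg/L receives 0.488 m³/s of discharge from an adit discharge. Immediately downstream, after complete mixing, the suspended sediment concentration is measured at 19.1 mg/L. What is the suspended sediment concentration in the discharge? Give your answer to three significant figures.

106 mg/L

Mass balance: 2.870·4.400 + 0.4880·Cₑ = 3.358·19.10
→ Cₑ = (3.358·19.10 − 2.870·4.400) / 0.4880 = 105.6 mg/L.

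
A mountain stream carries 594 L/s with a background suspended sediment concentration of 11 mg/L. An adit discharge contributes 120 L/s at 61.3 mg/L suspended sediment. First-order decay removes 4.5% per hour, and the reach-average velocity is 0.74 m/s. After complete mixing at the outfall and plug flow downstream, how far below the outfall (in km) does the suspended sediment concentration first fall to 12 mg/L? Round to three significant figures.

Mass balance: C = (594.0·11.00 + 120.0·61.30) / 714.0 = 13890/714.0 = 19.45 mg/L.
4.5%/h lost → k = −ln(1 − 0.045) = 0.04604 h⁻¹.
Set 19.45·exp(−k·t) = 12 → t = ln(19.45/12)/k = 37770 s = 10.49 h.
Distance = v·t = 0.74·37770 = 27950 m = 27.95 km.

28.0 km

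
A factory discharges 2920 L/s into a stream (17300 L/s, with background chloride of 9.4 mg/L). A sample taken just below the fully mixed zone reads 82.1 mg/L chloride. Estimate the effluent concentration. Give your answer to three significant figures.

Mass balance: 17300·9.400 + 2920·Cₑ = 20220·82.10
→ Cₑ = (20220·82.10 − 17300·9.400) / 2920 = 512.8 mg/L.

513 mg/L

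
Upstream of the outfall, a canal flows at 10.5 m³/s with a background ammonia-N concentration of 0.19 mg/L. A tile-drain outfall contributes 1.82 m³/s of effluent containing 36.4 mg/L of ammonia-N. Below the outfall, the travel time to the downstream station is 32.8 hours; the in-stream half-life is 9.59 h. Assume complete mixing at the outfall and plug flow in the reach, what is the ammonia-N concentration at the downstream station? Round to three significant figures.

0.517 mg/L

Mass balance: C = (10.50·0.1900 + 1.820·36.40) / 12.32 = 68.24/12.32 = 5.539 mg/L.
Half-life 9.59 h → k = ln 2 / 9.59 = 0.07228 h⁻¹ = 1.735 d⁻¹.
Applying C = C₀e^(−kt): 5.539 × 0.09341 = 0.5174 mg/L.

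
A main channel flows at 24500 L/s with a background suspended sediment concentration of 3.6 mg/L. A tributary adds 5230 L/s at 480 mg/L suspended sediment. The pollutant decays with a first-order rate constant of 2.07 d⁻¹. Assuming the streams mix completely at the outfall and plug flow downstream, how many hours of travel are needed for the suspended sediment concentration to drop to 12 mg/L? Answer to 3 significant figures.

Mixed concentration C = ΣQC/ΣQ = (24500·3.600 + 5230·480.0) / 29730 = 2599000/29730 = 87.41 mg/L.
87.41·exp(−k·t) = 12 → t = ln(87.41/12)/k = 82880 s = 23.02 h.

23.0 h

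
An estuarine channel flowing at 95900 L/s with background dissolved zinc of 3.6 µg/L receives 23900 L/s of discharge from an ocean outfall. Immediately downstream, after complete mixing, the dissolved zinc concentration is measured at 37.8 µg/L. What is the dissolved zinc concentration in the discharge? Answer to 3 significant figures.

Mass balance: 95900·3.600 + 23900·Cₑ = 119800·37.80
→ Cₑ = (119800·37.80 − 95900·3.600) / 23900 = 175.0 µg/L.

175 µg/L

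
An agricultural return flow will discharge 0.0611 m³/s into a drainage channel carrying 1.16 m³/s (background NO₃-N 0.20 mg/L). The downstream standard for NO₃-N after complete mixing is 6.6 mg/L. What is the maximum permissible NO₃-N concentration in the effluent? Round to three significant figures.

128 mg/L

At the limit, (Qr·Cr + Qe·Cₑ)/(Qr + Qe) = 6.6:
Cₑ = (1.221·6.6 − 1.160·0.2000) / 0.06110 = 128.1 mg/L.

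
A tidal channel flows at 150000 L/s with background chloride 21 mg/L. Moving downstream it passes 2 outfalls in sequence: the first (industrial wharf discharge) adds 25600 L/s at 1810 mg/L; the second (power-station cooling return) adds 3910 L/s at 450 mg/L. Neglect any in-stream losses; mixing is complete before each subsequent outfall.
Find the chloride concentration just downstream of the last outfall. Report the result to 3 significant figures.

285 mg/L

Below outfall 1: Q → 175600 L/s, C = (150000·21.00 + 25600·1810)/175600 = 281.8 mg/L.
Below outfall 2: Q → 179500 L/s, C = (175600·281.8 + 3910·450.0)/179500 = 285.5 mg/L.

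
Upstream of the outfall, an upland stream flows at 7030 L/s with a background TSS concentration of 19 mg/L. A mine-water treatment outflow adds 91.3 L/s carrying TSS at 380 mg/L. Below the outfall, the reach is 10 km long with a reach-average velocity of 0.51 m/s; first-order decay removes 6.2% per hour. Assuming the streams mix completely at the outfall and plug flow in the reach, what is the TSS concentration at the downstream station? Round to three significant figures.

After mixing, C = (7030·19.00 + 91.30·380.0) / 7121 = 168300/7121 = 23.63 mg/L.
Travel time t = 10·1000 / 0.51 = 19610 s = 5.447 h.
6.2%/h lost → k = −ln(1 − 0.062) = 0.06401 h⁻¹.
Applying C = C₀e^(−kt): 23.63 × 0.7057 = 16.67 mg/L.

16.7 mg/L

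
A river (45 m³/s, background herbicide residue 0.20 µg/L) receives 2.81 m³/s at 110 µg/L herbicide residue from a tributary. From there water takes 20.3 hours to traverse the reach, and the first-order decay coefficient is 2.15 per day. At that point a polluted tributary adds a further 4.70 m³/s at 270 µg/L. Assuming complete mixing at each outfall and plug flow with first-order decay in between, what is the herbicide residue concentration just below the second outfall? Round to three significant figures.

Mass balance: C = (45.00·0.2000 + 2.810·110.0) / 47.81 = 318.1/47.81 = 6.653 µg/L; combined flow 47.81 m³/s.
After decay, C = 6.653 × e^(−kt) = 6.653 × 0.1623 = 1.080 µg/L.
At the second outfall, C = (47.81·1.080 + 4.700·270.0) / (47.81 + 4.700) = 25.15 µg/L.

25.1 µg/L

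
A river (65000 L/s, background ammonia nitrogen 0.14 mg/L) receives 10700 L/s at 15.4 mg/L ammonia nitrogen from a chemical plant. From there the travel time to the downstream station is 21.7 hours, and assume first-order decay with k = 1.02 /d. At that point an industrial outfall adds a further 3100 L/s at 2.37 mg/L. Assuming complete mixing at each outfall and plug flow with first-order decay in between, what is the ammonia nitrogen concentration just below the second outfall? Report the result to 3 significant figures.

0.971 mg/L

Mass balance: C = (65000·0.1400 + 10700·15.40) / 75700 = 173900/75700 = 2.297 mg/L; combined flow 75700 L/s.
After decay, C = 2.297 × e^(−kt) = 2.297 × 0.3976 = 0.9133 mg/L.
Second outfall: C = (75700·0.9133 + 3100·2.370)/78800 = 0.9706 mg/L.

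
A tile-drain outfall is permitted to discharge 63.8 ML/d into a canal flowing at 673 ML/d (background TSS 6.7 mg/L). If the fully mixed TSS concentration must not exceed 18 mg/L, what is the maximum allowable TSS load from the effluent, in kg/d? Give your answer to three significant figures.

8750 kg/d

Mass balance at the limit: 673.0·6.700 + 63.80·Cₑ = 736.8·18 → Cₑ = 137.2 mg/L.
63.80 ML/d = 0.7384 m³/s. Load = 0.7384 m³/s × 137.2 g/m³ × 86 400 s/d = 8753 kg/d.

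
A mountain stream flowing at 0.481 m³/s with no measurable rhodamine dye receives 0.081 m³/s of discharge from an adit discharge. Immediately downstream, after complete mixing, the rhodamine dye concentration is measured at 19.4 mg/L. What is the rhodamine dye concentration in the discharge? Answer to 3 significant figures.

135 mg/L

Mass balance: 0.4810·0 + 0.08100·Cₑ = 0.5620·19.40
→ Cₑ = (0.5620·19.40 − 0.4810·0) / 0.08100 = 134.6 mg/L.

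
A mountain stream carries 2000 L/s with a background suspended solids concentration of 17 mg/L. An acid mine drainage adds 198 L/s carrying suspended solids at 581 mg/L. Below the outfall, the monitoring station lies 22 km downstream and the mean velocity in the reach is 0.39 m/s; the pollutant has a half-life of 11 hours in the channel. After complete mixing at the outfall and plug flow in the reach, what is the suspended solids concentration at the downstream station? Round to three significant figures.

25.3 mg/L

Conservation of mass: C = (2000·17.00 + 198.0·581.0) / 2198 = 149000/2198 = 67.81 mg/L.
Travel time t = 22·1000 / 0.39 = 56410 s = 15.67 h.
Half-life 11 h → k = ln 2 / 11 = 0.06301 h⁻¹ = 1.512 d⁻¹.
First-order decay: C = 67.81·exp(−k·t) = 67.81·0.3725 = 25.26 mg/L.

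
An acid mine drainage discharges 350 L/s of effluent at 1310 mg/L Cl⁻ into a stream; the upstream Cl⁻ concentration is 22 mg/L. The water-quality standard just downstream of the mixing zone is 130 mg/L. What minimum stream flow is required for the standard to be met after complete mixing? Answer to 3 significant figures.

Set C_mix = 130: (Q·22.00 + 350.0·1310) / (Q + 350.0) = 130
→ Q = 350.0·(1310 − 130)/(130 − 22.00) = 3824 L/s.

3820 L/s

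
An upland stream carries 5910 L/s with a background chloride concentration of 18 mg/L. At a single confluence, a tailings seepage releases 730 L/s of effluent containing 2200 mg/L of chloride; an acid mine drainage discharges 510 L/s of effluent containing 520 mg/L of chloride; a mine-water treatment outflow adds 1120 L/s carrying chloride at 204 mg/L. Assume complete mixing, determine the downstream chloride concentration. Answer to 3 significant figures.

After mixing, C = (5910·18.00 + 730.0·2200 + 510.0·520.0 + 1120·204.0) / 8270 = 2206000/8270 = 266.8 mg/L.

267 mg/L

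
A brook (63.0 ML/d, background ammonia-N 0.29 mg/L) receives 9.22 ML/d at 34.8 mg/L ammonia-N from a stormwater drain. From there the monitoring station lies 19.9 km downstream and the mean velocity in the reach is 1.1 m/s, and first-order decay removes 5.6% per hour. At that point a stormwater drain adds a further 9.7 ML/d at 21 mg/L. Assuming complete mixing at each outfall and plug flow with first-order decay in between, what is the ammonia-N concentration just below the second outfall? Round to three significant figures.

Conservation of mass: C = (63.00·0.2900 + 9.220·34.80) / 72.22 = 339.1/72.22 = 4.696 mg/L; combined flow 72.22 ML/d.
Travel time t = 19.9·1000 / 1.1 = 18090 s = 5.025 h.
5.6%/h lost → k = −ln(1 − 0.056) = 0.05763 h⁻¹.
Applying C = C₀e^(−kt): 4.696 × 0.7486 = 3.515 mg/L.
Second outfall: C = (72.22·3.515 + 9.700·21.00)/81.92 = 5.585 mg/L.

5.59 mg/L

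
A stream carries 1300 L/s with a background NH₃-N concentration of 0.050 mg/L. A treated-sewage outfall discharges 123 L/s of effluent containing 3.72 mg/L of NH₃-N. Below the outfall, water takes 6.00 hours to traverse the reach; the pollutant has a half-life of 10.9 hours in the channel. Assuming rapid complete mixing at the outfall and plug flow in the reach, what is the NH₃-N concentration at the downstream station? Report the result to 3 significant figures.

0.251 mg/L

Conservation of mass: C = (1300·0.05000 + 123.0·3.720) / 1423 = 522.6/1423 = 0.3672 mg/L.
Half-life 10.9 h → k = ln 2 / 10.9 = 0.06359 h⁻¹ = 1.526 d⁻¹.
After decay, C = 0.3672 × e^(−kt) = 0.3672 × 0.6828 = 0.2507 mg/L.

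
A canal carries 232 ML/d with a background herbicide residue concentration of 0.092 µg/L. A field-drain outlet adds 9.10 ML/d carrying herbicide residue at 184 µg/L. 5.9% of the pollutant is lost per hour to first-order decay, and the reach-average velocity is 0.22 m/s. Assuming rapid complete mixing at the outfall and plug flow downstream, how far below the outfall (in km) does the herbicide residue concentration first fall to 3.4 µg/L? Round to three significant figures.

9.47 km

After mixing, C = (232.0·0.09200 + 9.100·184.0) / 241.1 = 1696/241.1 = 7.033 µg/L.
5.9%/h lost → k = −ln(1 − 0.059) = 0.06081 h⁻¹.
Set 7.033·exp(−k·t) = 3.4 → t = ln(7.033/3.4)/k = 43030 s = 11.95 h.
Distance = v·t = 0.22·43030 = 9467 m = 9.467 km.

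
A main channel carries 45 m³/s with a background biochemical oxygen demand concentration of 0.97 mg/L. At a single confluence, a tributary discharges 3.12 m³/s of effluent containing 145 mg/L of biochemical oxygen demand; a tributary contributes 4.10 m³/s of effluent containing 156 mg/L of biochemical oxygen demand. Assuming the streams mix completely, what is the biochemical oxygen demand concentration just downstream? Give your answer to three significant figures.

21.7 mg/L

Mixed concentration C = ΣQC/ΣQ = (45.00·0.9700 + 3.120·145.0 + 4.100·156.0) / 52.22 = 1136/52.22 = 21.75 mg/L.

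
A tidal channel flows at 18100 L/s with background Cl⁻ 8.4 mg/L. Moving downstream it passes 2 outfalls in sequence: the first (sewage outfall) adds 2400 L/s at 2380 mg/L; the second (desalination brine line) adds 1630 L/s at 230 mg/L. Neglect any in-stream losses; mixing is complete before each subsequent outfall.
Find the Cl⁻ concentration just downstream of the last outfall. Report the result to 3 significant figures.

Outfall 1: combined Q = 20500 L/s; C = (18100·8.400 + 2400·2380)/20500 = 286.1 mg/L.
Outfall 2: combined Q = 22130 L/s; C = (20500·286.1 + 1630·230.0)/22130 = 281.9 mg/L.

282 mg/L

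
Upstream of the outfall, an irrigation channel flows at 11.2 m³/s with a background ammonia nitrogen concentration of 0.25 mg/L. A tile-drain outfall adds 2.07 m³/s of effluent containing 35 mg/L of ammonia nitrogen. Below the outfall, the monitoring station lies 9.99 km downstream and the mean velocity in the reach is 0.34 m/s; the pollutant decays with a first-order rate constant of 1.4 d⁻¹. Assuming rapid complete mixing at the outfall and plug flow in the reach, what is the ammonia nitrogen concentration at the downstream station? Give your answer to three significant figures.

Conservation of mass: C = (11.20·0.2500 + 2.070·35.00) / 13.27 = 75.25/13.27 = 5.671 mg/L.
Travel time t = 9.99·1000 / 0.34 = 29380 s = 8.162 h.
Applying C = C₀e^(−kt): 5.671 × 0.6212 = 3.523 mg/L.

3.52 mg/L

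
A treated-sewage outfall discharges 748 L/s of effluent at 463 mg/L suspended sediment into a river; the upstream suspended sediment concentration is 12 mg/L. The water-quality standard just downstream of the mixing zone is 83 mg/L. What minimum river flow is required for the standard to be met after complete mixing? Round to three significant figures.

Set C_mix = 83: (Q·12.00 + 748.0·463.0) / (Q + 748.0) = 83
→ Q = 748.0·(463.0 − 83)/(83 − 12.00) = 4003 L/s.

4000 L/s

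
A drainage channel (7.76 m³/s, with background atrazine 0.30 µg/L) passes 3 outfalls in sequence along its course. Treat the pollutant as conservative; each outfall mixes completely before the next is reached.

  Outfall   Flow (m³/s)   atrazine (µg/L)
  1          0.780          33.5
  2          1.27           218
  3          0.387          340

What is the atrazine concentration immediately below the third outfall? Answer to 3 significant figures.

After outfall 1: Q = 7.760 + 0.7800 = 8.540 m³/s; C = (7.760·0.3000 + 0.7800·33.50)/8.540 = 3.332 µg/L.
After outfall 2: Q = 8.540 + 1.270 = 9.810 m³/s; C = (8.540·3.332 + 1.270·218.0)/9.810 = 31.12 µg/L.
After outfall 3: Q = 9.810 + 0.3870 = 10.20 m³/s; C = (9.810·31.12 + 0.3870·340.0)/10.20 = 42.85 µg/L.

42.8 µg/L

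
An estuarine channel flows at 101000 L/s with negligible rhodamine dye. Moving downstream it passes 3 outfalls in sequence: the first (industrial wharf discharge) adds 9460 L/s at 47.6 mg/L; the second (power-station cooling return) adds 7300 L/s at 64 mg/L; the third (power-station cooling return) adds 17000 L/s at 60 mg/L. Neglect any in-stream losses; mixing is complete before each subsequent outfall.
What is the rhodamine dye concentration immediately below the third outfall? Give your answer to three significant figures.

14.4 mg/L

After outfall 1: Q = 101000 + 9460 = 110500 L/s; C = (101000·0 + 9460·47.60)/110500 = 4.077 mg/L.
After outfall 2: Q = 110500 + 7300 = 117800 L/s; C = (110500·4.077 + 7300·64.00)/117800 = 7.791 mg/L.
After outfall 3: Q = 117800 + 17000 = 134800 L/s; C = (117800·7.791 + 17000·60.00)/134800 = 14.38 mg/L.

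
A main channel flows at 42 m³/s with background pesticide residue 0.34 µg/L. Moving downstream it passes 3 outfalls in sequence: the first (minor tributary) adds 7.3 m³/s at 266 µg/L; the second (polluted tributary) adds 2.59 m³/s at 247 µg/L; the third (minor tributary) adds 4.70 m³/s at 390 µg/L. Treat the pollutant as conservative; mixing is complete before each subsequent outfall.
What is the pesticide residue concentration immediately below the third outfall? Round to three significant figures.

After outfall 1: Q = 42.00 + 7.300 = 49.30 m³/s; C = (42.00·0.3400 + 7.300·266.0)/49.30 = 39.68 µg/L.
After outfall 2: Q = 49.30 + 2.590 = 51.89 m³/s; C = (49.30·39.68 + 2.590·247.0)/51.89 = 50.03 µg/L.
After outfall 3: Q = 51.89 + 4.700 = 56.59 m³/s; C = (51.89·50.03 + 4.700·390.0)/56.59 = 78.26 µg/L.

78.3 µg/L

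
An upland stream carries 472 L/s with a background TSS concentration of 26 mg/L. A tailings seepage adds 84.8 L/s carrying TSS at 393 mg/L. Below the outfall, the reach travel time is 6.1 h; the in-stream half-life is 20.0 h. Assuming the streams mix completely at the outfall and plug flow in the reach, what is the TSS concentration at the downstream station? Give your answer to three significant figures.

Mass balance: C = (472.0·26.00 + 84.80·393.0) / 556.8 = 45600/556.8 = 81.89 mg/L.
Half-life 20.0 h → k = ln 2 / 20.0 = 0.03466 h⁻¹ = 0.8318 d⁻¹.
Applying C = C₀e^(−kt): 81.89 × 0.8094 = 66.29 mg/L.

66.3 mg/L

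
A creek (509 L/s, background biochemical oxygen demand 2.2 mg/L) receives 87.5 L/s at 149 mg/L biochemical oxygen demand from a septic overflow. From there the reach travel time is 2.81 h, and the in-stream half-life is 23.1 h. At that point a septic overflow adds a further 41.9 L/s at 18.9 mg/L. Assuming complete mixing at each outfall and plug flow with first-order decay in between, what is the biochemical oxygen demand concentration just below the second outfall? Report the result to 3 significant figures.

21.6 mg/L

After mixing, C = (509.0·2.200 + 87.50·149.0) / 596.5 = 14160/596.5 = 23.73 mg/L; combined flow 596.5 L/s.
Half-life 23.1 h → k = ln 2 / 23.1 = 0.03001 h⁻¹ = 0.7202 d⁻¹.
After decay, C = 23.73 × e^(−kt) = 23.73 × 0.9191 = 21.81 mg/L.
Second outfall: C = (596.5·21.81 + 41.90·18.90)/638.4 = 21.62 mg/L.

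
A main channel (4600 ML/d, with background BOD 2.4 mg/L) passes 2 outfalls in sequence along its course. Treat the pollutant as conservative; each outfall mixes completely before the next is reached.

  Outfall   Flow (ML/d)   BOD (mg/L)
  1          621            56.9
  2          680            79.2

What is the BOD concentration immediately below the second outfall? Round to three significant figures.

17.0 mg/L

Below outfall 1: Q → 5221 ML/d, C = (4600·2.400 + 621.0·56.90)/5221 = 8.882 mg/L.
Below outfall 2: Q → 5901 ML/d, C = (5221·8.882 + 680.0·79.20)/5901 = 16.99 mg/L.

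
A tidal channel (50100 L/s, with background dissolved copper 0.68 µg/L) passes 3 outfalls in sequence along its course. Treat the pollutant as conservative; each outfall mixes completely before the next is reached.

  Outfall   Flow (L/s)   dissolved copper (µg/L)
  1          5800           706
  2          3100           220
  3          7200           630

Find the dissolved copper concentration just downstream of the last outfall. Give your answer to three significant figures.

141 µg/L

After outfall 1: Q = 50100 + 5800 = 55900 L/s; C = (50100·0.6800 + 5800·706.0)/55900 = 73.86 µg/L.
After outfall 2: Q = 55900 + 3100 = 59000 L/s; C = (55900·73.86 + 3100·220.0)/59000 = 81.54 µg/L.
After outfall 3: Q = 59000 + 7200 = 66200 L/s; C = (59000·81.54 + 7200·630.0)/66200 = 141.2 µg/L.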